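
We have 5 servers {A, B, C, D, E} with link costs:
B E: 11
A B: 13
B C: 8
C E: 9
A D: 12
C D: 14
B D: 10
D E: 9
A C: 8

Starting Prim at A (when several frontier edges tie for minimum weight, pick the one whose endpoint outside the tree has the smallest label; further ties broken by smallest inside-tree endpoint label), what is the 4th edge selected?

D-E

Prim, starting at A.
Step 1: frontier [A C 8, A D 12, A B 13] → take A C (8); add C.
Step 2: frontier [A D 12, A B 13, B C 8, C E 9, C D 14] → take B C (8); add B.
Step 3: frontier [A D 12, B D 10, B E 11, C E 9, C D 14] → take C E (9); add E.
Step 4: frontier [A D 12, B D 10, C D 14, D E 9] → take D E (9); add D.
The 4th edge added is D E.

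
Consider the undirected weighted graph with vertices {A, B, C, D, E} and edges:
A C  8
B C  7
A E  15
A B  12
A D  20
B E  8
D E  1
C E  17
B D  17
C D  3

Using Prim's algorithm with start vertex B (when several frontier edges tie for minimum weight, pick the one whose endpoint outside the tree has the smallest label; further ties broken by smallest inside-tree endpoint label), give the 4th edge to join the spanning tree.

Prim, starting at B.
Step 1: cheapest edge leaving the tree is B C (7); add C.
Step 2: cheapest edge leaving the tree is C D (3); add D.
Step 3: cheapest edge leaving the tree is D E (1); add E.
Step 4: cheapest edge leaving the tree is A C (8); add A.
The 4th edge added is A C.

A-C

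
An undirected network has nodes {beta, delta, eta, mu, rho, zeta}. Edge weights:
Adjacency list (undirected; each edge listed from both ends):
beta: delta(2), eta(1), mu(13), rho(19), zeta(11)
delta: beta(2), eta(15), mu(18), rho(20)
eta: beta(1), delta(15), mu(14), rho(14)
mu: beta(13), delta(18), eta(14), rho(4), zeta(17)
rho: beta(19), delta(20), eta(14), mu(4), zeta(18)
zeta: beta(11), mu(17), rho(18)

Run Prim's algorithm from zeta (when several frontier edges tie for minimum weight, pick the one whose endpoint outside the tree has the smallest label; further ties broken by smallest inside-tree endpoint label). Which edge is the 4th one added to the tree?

beta-mu

Grow the tree from zeta using Prim:
Step 1: frontier [beta—zeta 11, mu—zeta 17, rho—zeta 18] → take beta—zeta (11); add beta.
Step 2: frontier [beta—eta 1, beta—delta 2, beta—mu 13, beta—rho 19, mu—zeta 17, rho—zeta 18] → take beta—eta (1); add eta.
Step 3: frontier [beta—delta 2, beta—mu 13, beta—rho 19, eta—mu 14, eta—rho 14, delta—eta 15, mu—zeta 17, rho—zeta 18] → take beta—delta (2); add delta.
Step 4: frontier [beta—mu 13, beta—rho 19, delta—mu 18, delta—rho 20, eta—mu 14, eta—rho 14, mu—zeta 17, rho—zeta 18] → take beta—mu (13); add mu.
Step 5: frontier [beta—rho 19, delta—rho 20, eta—rho 14, mu—rho 4, rho—zeta 18] → take mu—rho (4); add rho.
The 4th edge added is beta—mu.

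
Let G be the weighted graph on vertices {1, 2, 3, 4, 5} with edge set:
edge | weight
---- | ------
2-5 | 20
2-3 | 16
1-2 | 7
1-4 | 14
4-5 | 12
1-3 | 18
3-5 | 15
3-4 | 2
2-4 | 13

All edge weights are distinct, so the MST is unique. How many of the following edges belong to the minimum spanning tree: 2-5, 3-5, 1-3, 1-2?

Sort edges by weight, then run Kruskal:
3-4 (2): add. Components now {1} {2} {3,4} {5}
1-2 (7): add. Components now {1,2} {3,4} {5}
4-5 (12): add. Components now {1,2} {3,4,5}
2-4 (13): add. Components now {1,2,3,4,5}
MST edge set: {3-4, 1-2, 4-5, 2-4}.
Of the listed edges, {1-2} are in the MST → 1.

1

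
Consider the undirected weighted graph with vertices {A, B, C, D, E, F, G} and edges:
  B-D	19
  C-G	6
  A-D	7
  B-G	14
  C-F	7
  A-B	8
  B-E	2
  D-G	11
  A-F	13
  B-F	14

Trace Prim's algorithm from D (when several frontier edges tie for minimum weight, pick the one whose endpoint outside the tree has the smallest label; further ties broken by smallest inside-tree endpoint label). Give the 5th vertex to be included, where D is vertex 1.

Prim's algorithm from D:
Step 1: cheapest edge leaving the tree is A-D (7); add A.
Step 2: cheapest edge leaving the tree is A-B (8); add B.
Step 3: cheapest edge leaving the tree is B-E (2); add E.
Step 4: cheapest edge leaving the tree is D-G (11); add G.
Step 5: cheapest edge leaving the tree is C-G (6); add C.
Step 6: cheapest edge leaving the tree is C-F (7); add F.
Vertex order: D, A, B, E, G, C, F. The 5th vertex is G.

G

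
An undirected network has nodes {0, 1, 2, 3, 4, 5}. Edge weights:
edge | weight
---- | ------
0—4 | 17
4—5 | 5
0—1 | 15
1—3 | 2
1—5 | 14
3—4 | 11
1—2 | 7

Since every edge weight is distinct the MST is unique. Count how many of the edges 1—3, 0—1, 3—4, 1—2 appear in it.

Kruskal's algorithm — process edges by increasing weight (ties by edge label):
1—3 (2): add. Components now {0} {1,3} {2} {4} {5}
4—5 (5): add. Components now {0} {1,3} {2} {4,5}
1—2 (7): add. Components now {0} {1,2,3} {4,5}
3—4 (11): add. Components now {0} {1,2,3,4,5}
1—5 (14): skip — 1 and 5 already connected.
0—1 (15): add. Components now {0,1,2,3,4,5}
MST edge set: {1—3, 4—5, 1—2, 3—4, 0—1}.
Of the listed edges, {1—3, 0—1, 3—4, 1—2} are in the MST → 4.

4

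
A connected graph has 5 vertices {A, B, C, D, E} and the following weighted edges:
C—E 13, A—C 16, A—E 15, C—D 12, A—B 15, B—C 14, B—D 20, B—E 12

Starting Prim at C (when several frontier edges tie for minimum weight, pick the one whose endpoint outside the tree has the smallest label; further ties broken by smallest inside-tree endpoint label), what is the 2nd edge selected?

C-E

Prim's algorithm from C:
Step 1: cheapest edge leaving the tree is C—D (12); add D.
Step 2: cheapest edge leaving the tree is C—E (13); add E.
Step 3: cheapest edge leaving the tree is B—E (12); add B.
Step 4: cheapest edge leaving the tree is A—B (15); add A.
The 2nd edge added is C—E.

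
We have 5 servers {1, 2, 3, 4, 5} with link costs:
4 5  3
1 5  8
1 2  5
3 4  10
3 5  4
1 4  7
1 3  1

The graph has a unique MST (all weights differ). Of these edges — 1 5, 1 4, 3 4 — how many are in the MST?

0

Sort edges by weight, then run Kruskal:
1 3 (1): add. Components now {1,3} {2} {4} {5}
4 5 (3): add. Components now {1,3} {2} {4,5}
3 5 (4): add. Components now {1,3,4,5} {2}
1 2 (5): add. Components now {1,2,3,4,5}
MST edge set: {1 3, 4 5, 3 5, 1 2}.
Of the listed edges, {} are in the MST → 0.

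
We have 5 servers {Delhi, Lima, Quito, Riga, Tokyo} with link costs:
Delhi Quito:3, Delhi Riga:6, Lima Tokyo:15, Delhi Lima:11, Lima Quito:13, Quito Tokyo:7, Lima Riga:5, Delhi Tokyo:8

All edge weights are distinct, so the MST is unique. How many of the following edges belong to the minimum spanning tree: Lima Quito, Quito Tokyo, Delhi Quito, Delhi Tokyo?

Sort edges by weight, then run Kruskal:
Delhi Quito (3): add. Components now {Tokyo} {Delhi,Quito} {Riga} {Lima}
Lima Riga (5): add. Components now {Tokyo} {Delhi,Quito} {Lima,Riga}
Delhi Riga (6): add. Components now {Tokyo} {Delhi,Lima,Quito,Riga}
Quito Tokyo (7): add. Components now {Delhi,Lima,Quito,Riga,Tokyo}
MST edge set: {Delhi Quito, Lima Riga, Delhi Riga, Quito Tokyo}.
Of the listed edges, {Quito Tokyo, Delhi Quito} are in the MST → 2.

2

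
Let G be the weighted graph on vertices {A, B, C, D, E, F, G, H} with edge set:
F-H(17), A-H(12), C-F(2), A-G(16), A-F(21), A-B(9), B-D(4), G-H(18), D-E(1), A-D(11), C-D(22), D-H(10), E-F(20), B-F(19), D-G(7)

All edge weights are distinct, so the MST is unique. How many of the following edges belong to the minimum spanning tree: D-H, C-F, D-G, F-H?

Kruskal's algorithm — process edges by increasing weight (ties by edge label):
D-E (1): add — endpoints in different components.
C-F (2): add — endpoints in different components.
B-D (4): add — endpoints in different components.
D-G (7): add — endpoints in different components.
A-B (9): add — endpoints in different components.
D-H (10): add — endpoints in different components.
A-D (11): skip — A and D already connected.
A-H (12): skip — A and H already connected.
A-G (16): skip — A and G already connected.
F-H (17): add — endpoints in different components.
MST edge set: {D-E, C-F, B-D, D-G, A-B, D-H, F-H}.
Of the listed edges, {D-H, C-F, D-G, F-H} are in the MST → 4.

4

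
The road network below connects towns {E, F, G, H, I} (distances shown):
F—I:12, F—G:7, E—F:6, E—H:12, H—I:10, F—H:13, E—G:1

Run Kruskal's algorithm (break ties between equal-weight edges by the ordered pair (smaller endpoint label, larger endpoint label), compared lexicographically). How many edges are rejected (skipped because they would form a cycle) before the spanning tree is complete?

1

Kruskal's algorithm — process edges by increasing weight (ties by edge label):
E—G (1): add — endpoints in different components.
E—F (6): add — endpoints in different components.
F—G (7): skip — F and G already connected.
H—I (10): add — endpoints in different components.
E—H (12): add — endpoints in different components.
Edges rejected before the tree was complete: 1.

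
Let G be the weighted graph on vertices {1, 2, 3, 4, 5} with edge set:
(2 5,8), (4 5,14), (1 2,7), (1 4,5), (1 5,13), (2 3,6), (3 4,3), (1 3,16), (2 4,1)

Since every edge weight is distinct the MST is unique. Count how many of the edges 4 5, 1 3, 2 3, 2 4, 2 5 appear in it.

Sort edges by weight, then run Kruskal:
2 4 (1): add — endpoints in different components.
3 4 (3): add — endpoints in different components.
1 4 (5): add — endpoints in different components.
2 3 (6): skip — 2 and 3 already connected.
1 2 (7): skip — 1 and 2 already connected.
2 5 (8): add — endpoints in different components.
MST edge set: {2 4, 3 4, 1 4, 2 5}.
Of the listed edges, {2 4, 2 5} are in the MST → 2.

2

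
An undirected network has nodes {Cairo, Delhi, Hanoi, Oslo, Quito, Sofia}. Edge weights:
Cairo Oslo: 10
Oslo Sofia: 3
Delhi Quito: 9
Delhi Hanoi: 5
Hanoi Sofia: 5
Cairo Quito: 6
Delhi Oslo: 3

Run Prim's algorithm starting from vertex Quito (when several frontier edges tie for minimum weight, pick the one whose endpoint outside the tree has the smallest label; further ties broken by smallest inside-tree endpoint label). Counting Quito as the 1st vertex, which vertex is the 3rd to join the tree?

Prim, starting at Quito.
Step 1: frontier [Cairo Quito 6, Delhi Quito 9] → take Cairo Quito (6); add Cairo.
Step 2: frontier [Cairo Oslo 10, Delhi Quito 9] → take Delhi Quito (9); add Delhi.
Step 3: frontier [Cairo Oslo 10, Delhi Oslo 3, Delhi Hanoi 5] → take Delhi Oslo (3); add Oslo.
Step 4: frontier [Delhi Hanoi 5, Oslo Sofia 3] → take Oslo Sofia (3); add Sofia.
Step 5: frontier [Delhi Hanoi 5, Hanoi Sofia 5] → take Delhi Hanoi (5); add Hanoi.
Vertex order: Quito, Cairo, Delhi, Oslo, Sofia, Hanoi. The 3rd vertex is Delhi.

Delhi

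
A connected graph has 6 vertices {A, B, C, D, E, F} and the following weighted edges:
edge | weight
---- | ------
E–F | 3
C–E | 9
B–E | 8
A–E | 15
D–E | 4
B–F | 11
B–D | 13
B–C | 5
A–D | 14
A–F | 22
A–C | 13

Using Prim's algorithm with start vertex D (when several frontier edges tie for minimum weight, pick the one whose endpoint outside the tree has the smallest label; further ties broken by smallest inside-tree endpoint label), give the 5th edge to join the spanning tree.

A-C

Prim's algorithm from D:
Step 1: cheapest edge leaving the tree is D–E (4); add E.
Step 2: cheapest edge leaving the tree is E–F (3); add F.
Step 3: cheapest edge leaving the tree is B–E (8); add B.
Step 4: cheapest edge leaving the tree is B–C (5); add C.
Step 5: cheapest edge leaving the tree is A–C (13); add A.
The 5th edge added is A–C.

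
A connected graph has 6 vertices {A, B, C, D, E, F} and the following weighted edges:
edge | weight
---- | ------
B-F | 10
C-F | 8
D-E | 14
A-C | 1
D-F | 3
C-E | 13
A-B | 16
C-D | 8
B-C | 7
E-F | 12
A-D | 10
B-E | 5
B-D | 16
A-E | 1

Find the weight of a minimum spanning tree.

Kruskal: consider edges lightest-first.
A-C (1): add. Components now {A,C} {B} {D} {E} {F}
A-E (1): add. Components now {A,C,E} {B} {D} {F}
D-F (3): add. Components now {A,C,E} {B} {D,F}
B-E (5): add. Components now {A,B,C,E} {D,F}
B-C (7): skip — B and C already connected.
C-D (8): add. Components now {A,B,C,D,E,F}
MST edges: A-C, A-E, D-F, B-E, C-D; total weight 1+1+3+5+8 = 18.

18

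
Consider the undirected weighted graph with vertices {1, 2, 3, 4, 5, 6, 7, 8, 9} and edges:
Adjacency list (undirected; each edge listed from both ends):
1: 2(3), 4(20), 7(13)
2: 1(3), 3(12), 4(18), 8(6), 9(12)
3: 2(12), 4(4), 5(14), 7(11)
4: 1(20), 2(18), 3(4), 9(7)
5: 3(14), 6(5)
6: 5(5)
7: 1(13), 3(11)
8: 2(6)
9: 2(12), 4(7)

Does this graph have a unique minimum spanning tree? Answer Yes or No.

Sort edges by weight, then run Kruskal:
1–2 (3): add — endpoints in different components.
3–4 (4): add — endpoints in different components.
5–6 (5): add — endpoints in different components.
2–8 (6): add — endpoints in different components.
4–9 (7): add — endpoints in different components.
3–7 (11): add — endpoints in different components.
2–3 (12): add — endpoints in different components.
2–9 (12): skip — 2 and 9 already connected.
1–7 (13): skip — 1 and 7 already connected.
3–5 (14): add — endpoints in different components.
Non-tree edge 2–9 has weight 12, equal to the heaviest edge on its tree cycle — swapping gives another MST of the same weight. Not unique.

No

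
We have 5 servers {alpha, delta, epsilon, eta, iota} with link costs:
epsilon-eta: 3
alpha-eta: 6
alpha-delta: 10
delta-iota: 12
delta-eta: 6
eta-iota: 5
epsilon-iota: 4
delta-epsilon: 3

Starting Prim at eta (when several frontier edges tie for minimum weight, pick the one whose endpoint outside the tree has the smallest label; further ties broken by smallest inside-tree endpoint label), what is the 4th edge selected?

alpha-eta

Prim's algorithm from eta:
Step 1: frontier [epsilon-eta 3, eta-iota 5, alpha-eta 6, delta-eta 6] → take epsilon-eta (3); add epsilon.
Step 2: frontier [delta-epsilon 3, epsilon-iota 4, eta-iota 5, alpha-eta 6, delta-eta 6] → take delta-epsilon (3); add delta.
Step 3: frontier [alpha-delta 10, delta-iota 12, epsilon-iota 4, eta-iota 5, alpha-eta 6] → take epsilon-iota (4); add iota.
Step 4: frontier [alpha-delta 10, alpha-eta 6] → take alpha-eta (6); add alpha.
The 4th edge added is alpha-eta.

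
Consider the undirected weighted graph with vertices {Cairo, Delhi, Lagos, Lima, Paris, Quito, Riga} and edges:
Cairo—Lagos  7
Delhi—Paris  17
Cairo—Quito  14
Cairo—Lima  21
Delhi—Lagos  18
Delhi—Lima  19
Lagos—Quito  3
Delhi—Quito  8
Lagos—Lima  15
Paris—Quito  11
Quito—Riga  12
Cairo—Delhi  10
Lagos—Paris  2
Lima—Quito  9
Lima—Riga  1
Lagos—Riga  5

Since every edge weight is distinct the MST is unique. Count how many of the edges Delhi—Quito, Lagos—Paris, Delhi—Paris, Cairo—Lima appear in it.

2

Sort edges by weight, then run Kruskal:
Lima—Riga (1): add. Components now {Lima,Riga} {Delhi} {Lagos} {Quito} {Cairo} {Paris}
Lagos—Paris (2): add. Components now {Lima,Riga} {Delhi} {Lagos,Paris} {Quito} {Cairo}
Lagos—Quito (3): add. Components now {Lima,Riga} {Delhi} {Lagos,Paris,Quito} {Cairo}
Lagos—Riga (5): add. Components now {Lagos,Lima,Paris,Quito,Riga} {Delhi} {Cairo}
Cairo—Lagos (7): add. Components now {Cairo,Lagos,Lima,Paris,Quito,Riga} {Delhi}
Delhi—Quito (8): add. Components now {Cairo,Delhi,Lagos,Lima,Paris,Quito,Riga}
MST edge set: {Lima—Riga, Lagos—Paris, Lagos—Quito, Lagos—Riga, Cairo—Lagos, Delhi—Quito}.
Of the listed edges, {Delhi—Quito, Lagos—Paris} are in the MST → 2.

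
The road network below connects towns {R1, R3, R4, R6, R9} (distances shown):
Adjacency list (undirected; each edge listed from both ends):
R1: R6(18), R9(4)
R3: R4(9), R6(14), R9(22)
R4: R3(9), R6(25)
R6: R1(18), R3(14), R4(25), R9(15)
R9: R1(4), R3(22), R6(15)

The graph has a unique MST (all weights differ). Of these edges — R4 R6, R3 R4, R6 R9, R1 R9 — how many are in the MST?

3

Kruskal's algorithm — process edges by increasing weight (ties by edge label):
R1 R9 (4): add. Components now {R1,R9} {R6} {R4} {R3}
R3 R4 (9): add. Components now {R1,R9} {R6} {R3,R4}
R3 R6 (14): add. Components now {R1,R9} {R3,R4,R6}
R6 R9 (15): add. Components now {R1,R3,R4,R6,R9}
MST edge set: {R1 R9, R3 R4, R3 R6, R6 R9}.
Of the listed edges, {R3 R4, R6 R9, R1 R9} are in the MST → 3.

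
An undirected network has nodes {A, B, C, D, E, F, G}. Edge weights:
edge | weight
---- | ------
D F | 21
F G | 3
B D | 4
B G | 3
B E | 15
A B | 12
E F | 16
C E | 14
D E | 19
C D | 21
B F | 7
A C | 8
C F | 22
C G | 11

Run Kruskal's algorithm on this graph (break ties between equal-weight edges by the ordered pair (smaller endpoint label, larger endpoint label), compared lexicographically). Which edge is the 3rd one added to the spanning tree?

Kruskal: consider edges lightest-first.
B G (3): add. Components now {A} {B,G} {C} {D} {E} {F}
F G (3): add. Components now {A} {B,F,G} {C} {D} {E}
B D (4): add. Components now {A} {B,D,F,G} {C} {E}
B F (7): skip — B and F already connected.
A C (8): add. Components now {A,C} {B,D,F,G} {E}
C G (11): add. Components now {A,B,C,D,F,G} {E}
A B (12): skip — A and B already connected.
C E (14): add. Components now {A,B,C,D,E,F,G}
The 3rd edge added is B D.

B-D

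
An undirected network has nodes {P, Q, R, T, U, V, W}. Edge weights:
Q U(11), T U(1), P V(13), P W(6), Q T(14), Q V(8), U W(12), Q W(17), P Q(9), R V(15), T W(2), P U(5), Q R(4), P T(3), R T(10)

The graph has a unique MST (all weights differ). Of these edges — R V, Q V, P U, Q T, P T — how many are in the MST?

Kruskal's algorithm — process edges by increasing weight (ties by edge label):
T U (1): add — endpoints in different components.
T W (2): add — endpoints in different components.
P T (3): add — endpoints in different components.
Q R (4): add — endpoints in different components.
P U (5): skip — U and P already connected.
P W (6): skip — W and P already connected.
Q V (8): add — endpoints in different components.
P Q (9): add — endpoints in different components.
MST edge set: {T U, T W, P T, Q R, Q V, P Q}.
Of the listed edges, {Q V, P T} are in the MST → 2.

2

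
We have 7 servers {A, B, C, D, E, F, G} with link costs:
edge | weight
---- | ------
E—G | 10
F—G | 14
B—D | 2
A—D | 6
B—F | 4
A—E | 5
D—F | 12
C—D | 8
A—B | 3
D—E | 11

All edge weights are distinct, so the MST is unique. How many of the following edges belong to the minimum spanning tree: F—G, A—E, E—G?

Kruskal: consider edges lightest-first.
B—D (2): add — endpoints in different components.
A—B (3): add — endpoints in different components.
B—F (4): add — endpoints in different components.
A—E (5): add — endpoints in different components.
A—D (6): skip — A and D already connected.
C—D (8): add — endpoints in different components.
E—G (10): add — endpoints in different components.
MST edge set: {B—D, A—B, B—F, A—E, C—D, E—G}.
Of the listed edges, {A—E, E—G} are in the MST → 2.

2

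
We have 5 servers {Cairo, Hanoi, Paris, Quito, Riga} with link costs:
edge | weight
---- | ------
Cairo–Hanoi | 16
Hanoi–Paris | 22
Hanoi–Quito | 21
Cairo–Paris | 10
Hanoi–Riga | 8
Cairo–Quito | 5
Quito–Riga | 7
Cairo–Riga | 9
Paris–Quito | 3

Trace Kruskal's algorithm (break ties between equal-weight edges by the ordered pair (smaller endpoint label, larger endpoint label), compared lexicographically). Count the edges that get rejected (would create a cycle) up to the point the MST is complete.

0

Kruskal: consider edges lightest-first.
Paris–Quito (3): add. Components now {Cairo} {Paris,Quito} {Riga} {Hanoi}
Cairo–Quito (5): add. Components now {Cairo,Paris,Quito} {Riga} {Hanoi}
Quito–Riga (7): add. Components now {Cairo,Paris,Quito,Riga} {Hanoi}
Hanoi–Riga (8): add. Components now {Cairo,Hanoi,Paris,Quito,Riga}
Edges rejected before the tree was complete: 0.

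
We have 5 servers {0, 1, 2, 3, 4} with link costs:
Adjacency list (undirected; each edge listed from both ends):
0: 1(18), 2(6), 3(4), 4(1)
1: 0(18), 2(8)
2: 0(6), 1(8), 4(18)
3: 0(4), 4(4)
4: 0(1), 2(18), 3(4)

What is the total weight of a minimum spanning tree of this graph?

Prim's algorithm from 3:
Step 1: frontier [0–3 4, 3–4 4] → take 0–3 (4); add 0.
Step 2: frontier [0–4 1, 0–2 6, 0–1 18, 3–4 4] → take 0–4 (1); add 4.
Step 3: frontier [0–2 6, 0–1 18, 2–4 18] → take 0–2 (6); add 2.
Step 4: frontier [0–1 18, 1–2 8] → take 1–2 (8); add 1.
MST edges: 0–3, 0–4, 0–2, 1–2; total weight 4+1+6+8 = 19.

19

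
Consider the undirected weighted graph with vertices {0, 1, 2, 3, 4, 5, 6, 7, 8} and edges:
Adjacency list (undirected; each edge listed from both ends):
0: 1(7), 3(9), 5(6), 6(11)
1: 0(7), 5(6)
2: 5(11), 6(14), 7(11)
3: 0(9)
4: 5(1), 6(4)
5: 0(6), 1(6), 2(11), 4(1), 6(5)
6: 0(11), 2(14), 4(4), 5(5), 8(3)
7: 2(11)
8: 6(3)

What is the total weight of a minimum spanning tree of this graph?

Grow the tree from 5 using Prim:
Step 1: cheapest edge leaving the tree is 4 5 (1); add 4.
Step 2: cheapest edge leaving the tree is 4 6 (4); add 6.
Step 3: cheapest edge leaving the tree is 6 8 (3); add 8.
Step 4: cheapest edge leaving the tree is 0 5 (6); add 0.
Step 5: cheapest edge leaving the tree is 1 5 (6); add 1.
Step 6: cheapest edge leaving the tree is 0 3 (9); add 3.
Step 7: cheapest edge leaving the tree is 2 5 (11); add 2.
Step 8: cheapest edge leaving the tree is 2 7 (11); add 7.
MST edges: 4 5, 4 6, 6 8, 0 5, 1 5, 0 3, 2 5, 2 7; total weight 1+4+3+6+6+9+11+11 = 51.

51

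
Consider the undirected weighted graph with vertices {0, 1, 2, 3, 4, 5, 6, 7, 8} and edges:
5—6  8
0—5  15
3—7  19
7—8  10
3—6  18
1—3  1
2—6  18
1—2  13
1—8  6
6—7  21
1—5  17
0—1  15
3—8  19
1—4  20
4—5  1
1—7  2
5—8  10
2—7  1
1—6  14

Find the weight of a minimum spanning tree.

44

Grow the tree from 7 using Prim:
Step 1: cheapest edge leaving the tree is 2—7 (1); add 2.
Step 2: cheapest edge leaving the tree is 1—7 (2); add 1.
Step 3: cheapest edge leaving the tree is 1—3 (1); add 3.
Step 4: cheapest edge leaving the tree is 1—8 (6); add 8.
Step 5: cheapest edge leaving the tree is 5—8 (10); add 5.
Step 6: cheapest edge leaving the tree is 4—5 (1); add 4.
Step 7: cheapest edge leaving the tree is 5—6 (8); add 6.
Step 8: cheapest edge leaving the tree is 0—1 (15); add 0.
MST edges: 2—7, 1—7, 1—3, 1—8, 5—8, 4—5, 5—6, 0—1; total weight 1+2+1+6+10+1+8+15 = 44.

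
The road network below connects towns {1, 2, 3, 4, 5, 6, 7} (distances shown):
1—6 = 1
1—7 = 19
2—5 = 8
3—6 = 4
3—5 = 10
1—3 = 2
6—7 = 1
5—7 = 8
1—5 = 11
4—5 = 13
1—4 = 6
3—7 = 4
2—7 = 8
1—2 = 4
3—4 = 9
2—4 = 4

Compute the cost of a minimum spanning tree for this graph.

Grow the tree from 5 using Prim:
Step 1: cheapest edge leaving the tree is 2—5 (8); add 2.
Step 2: cheapest edge leaving the tree is 1—2 (4); add 1.
Step 3: cheapest edge leaving the tree is 1—6 (1); add 6.
Step 4: cheapest edge leaving the tree is 6—7 (1); add 7.
Step 5: cheapest edge leaving the tree is 1—3 (2); add 3.
Step 6: cheapest edge leaving the tree is 2—4 (4); add 4.
MST edges: 2—5, 1—2, 1—6, 6—7, 1—3, 2—4; total weight 8+4+1+1+2+4 = 20.

20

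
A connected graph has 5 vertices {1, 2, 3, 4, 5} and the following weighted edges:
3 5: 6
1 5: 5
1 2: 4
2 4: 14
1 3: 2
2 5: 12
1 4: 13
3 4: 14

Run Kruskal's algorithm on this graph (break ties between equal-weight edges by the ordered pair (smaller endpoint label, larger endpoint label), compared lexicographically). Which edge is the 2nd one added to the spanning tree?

Kruskal: consider edges lightest-first.
1 3 (2): add. Components now {1,3} {2} {4} {5}
1 2 (4): add. Components now {1,2,3} {4} {5}
1 5 (5): add. Components now {1,2,3,5} {4}
3 5 (6): skip — 3 and 5 already connected.
2 5 (12): skip — 2 and 5 already connected.
1 4 (13): add. Components now {1,2,3,4,5}
The 2nd edge added is 1 2.

1-2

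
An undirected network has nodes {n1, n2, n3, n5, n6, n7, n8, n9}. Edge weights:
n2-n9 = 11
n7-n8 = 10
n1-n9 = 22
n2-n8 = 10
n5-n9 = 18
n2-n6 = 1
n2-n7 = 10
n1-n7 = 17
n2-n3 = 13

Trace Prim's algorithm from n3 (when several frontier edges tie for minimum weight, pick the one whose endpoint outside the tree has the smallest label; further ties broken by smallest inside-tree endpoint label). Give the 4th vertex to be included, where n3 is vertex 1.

Grow the tree from n3 using Prim:
Step 1: frontier [n2-n3 13] → take n2-n3 (13); add n2.
Step 2: frontier [n2-n6 1, n2-n7 10, n2-n8 10, n2-n9 11] → take n2-n6 (1); add n6.
Step 3: frontier [n2-n7 10, n2-n8 10, n2-n9 11] → take n2-n7 (10); add n7.
Step 4: frontier [n2-n8 10, n2-n9 11, n7-n8 10, n1-n7 17] → take n2-n8 (10); add n8.
Step 5: frontier [n2-n9 11, n1-n7 17] → take n2-n9 (11); add n9.
Step 6: frontier [n1-n7 17, n5-n9 18, n1-n9 22] → take n1-n7 (17); add n1.
Step 7: frontier [n5-n9 18] → take n5-n9 (18); add n5.
Vertex order: n3, n2, n6, n7, n8, n9, n1, n5. The 4th vertex is n7.

n7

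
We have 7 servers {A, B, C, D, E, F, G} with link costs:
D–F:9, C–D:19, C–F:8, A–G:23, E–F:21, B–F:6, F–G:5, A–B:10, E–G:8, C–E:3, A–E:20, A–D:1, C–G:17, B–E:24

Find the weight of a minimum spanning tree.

Prim, starting at B.
Step 1: cheapest edge leaving the tree is B–F (6); add F.
Step 2: cheapest edge leaving the tree is F–G (5); add G.
Step 3: cheapest edge leaving the tree is C–F (8); add C.
Step 4: cheapest edge leaving the tree is C–E (3); add E.
Step 5: cheapest edge leaving the tree is D–F (9); add D.
Step 6: cheapest edge leaving the tree is A–D (1); add A.
MST edges: B–F, F–G, C–F, C–E, D–F, A–D; total weight 6+5+8+3+9+1 = 32.

32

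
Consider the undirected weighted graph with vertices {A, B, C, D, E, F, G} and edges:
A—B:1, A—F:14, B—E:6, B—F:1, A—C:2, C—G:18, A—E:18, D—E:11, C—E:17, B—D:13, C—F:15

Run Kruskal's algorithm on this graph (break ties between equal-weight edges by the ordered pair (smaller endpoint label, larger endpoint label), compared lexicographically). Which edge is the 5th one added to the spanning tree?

D-E

Kruskal: consider edges lightest-first.
A—B (1): add — endpoints in different components.
B—F (1): add — endpoints in different components.
A—C (2): add — endpoints in different components.
B—E (6): add — endpoints in different components.
D—E (11): add — endpoints in different components.
B—D (13): skip — B and D already connected.
A—F (14): skip — A and F already connected.
C—F (15): skip — C and F already connected.
C—E (17): skip — C and E already connected.
A—E (18): skip — A and E already connected.
C—G (18): add — endpoints in different components.
The 5th edge added is D—E.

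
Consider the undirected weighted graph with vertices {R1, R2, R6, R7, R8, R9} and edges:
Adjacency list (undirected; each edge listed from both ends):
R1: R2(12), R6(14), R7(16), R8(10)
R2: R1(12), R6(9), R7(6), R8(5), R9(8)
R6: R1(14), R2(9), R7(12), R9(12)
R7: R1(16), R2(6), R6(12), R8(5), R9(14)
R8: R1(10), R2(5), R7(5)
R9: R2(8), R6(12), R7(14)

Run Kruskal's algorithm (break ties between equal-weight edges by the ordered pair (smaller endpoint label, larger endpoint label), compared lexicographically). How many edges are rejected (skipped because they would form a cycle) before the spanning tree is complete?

Kruskal's algorithm — process edges by increasing weight (ties by edge label):
R2 R8 (5): add — endpoints in different components.
R7 R8 (5): add — endpoints in different components.
R2 R7 (6): skip — R2 and R7 already connected.
R2 R9 (8): add — endpoints in different components.
R2 R6 (9): add — endpoints in different components.
R1 R8 (10): add — endpoints in different components.
Edges rejected before the tree was complete: 1.

1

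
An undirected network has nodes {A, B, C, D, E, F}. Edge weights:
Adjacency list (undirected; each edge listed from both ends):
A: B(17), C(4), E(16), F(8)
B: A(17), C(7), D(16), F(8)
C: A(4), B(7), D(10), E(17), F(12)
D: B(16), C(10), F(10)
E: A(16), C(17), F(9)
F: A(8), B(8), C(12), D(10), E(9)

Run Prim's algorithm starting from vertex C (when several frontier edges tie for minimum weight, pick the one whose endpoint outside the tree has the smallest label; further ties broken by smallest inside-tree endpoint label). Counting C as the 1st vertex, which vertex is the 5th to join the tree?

E

Prim's algorithm from C:
Step 1: frontier [A—C 4, B—C 7, C—D 10, C—F 12, C—E 17] → take A—C (4); add A.
Step 2: frontier [A—F 8, A—E 16, A—B 17, B—C 7, C—D 10, C—F 12, C—E 17] → take B—C (7); add B.
Step 3: frontier [A—F 8, A—E 16, B—F 8, B—D 16, C—D 10, C—F 12, C—E 17] → take A—F (8); add F.
Step 4: frontier [A—E 16, B—D 16, C—D 10, C—E 17, E—F 9, D—F 10] → take E—F (9); add E.
Step 5: frontier [B—D 16, C—D 10, D—F 10] → take C—D (10); add D.
Vertex order: C, A, B, F, E, D. The 5th vertex is E.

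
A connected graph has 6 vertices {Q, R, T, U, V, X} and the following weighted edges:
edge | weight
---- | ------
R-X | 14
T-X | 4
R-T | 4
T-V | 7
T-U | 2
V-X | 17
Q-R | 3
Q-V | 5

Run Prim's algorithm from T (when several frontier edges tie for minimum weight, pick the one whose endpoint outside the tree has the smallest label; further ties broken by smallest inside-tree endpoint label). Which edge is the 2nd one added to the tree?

Prim, starting at T.
Step 1: cheapest edge leaving the tree is T-U (2); add U.
Step 2: cheapest edge leaving the tree is R-T (4); add R.
Step 3: cheapest edge leaving the tree is Q-R (3); add Q.
Step 4: cheapest edge leaving the tree is T-X (4); add X.
Step 5: cheapest edge leaving the tree is Q-V (5); add V.
The 2nd edge added is R-T.

R-T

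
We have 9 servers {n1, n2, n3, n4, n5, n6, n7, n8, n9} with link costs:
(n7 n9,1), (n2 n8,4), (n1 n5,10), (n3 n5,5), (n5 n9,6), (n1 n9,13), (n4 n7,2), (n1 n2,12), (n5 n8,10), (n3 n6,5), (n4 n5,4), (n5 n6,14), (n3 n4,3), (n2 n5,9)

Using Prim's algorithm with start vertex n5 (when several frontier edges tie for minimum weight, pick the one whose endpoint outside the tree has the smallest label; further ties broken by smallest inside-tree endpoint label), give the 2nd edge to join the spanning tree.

Grow the tree from n5 using Prim:
Step 1: cheapest edge leaving the tree is n4 n5 (4); add n4.
Step 2: cheapest edge leaving the tree is n4 n7 (2); add n7.
Step 3: cheapest edge leaving the tree is n7 n9 (1); add n9.
Step 4: cheapest edge leaving the tree is n3 n4 (3); add n3.
Step 5: cheapest edge leaving the tree is n3 n6 (5); add n6.
Step 6: cheapest edge leaving the tree is n2 n5 (9); add n2.
Step 7: cheapest edge leaving the tree is n2 n8 (4); add n8.
Step 8: cheapest edge leaving the tree is n1 n5 (10); add n1.
The 2nd edge added is n4 n7.

n4-n7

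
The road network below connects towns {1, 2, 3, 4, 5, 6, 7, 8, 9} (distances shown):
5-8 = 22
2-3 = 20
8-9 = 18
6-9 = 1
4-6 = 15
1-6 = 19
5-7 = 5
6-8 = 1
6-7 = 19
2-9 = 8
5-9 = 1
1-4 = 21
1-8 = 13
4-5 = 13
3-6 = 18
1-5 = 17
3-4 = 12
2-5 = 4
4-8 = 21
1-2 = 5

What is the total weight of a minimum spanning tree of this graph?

Sort edges by weight, then run Kruskal:
5-9 (1): add — endpoints in different components.
6-8 (1): add — endpoints in different components.
6-9 (1): add — endpoints in different components.
2-5 (4): add — endpoints in different components.
1-2 (5): add — endpoints in different components.
5-7 (5): add — endpoints in different components.
2-9 (8): skip — 2 and 9 already connected.
3-4 (12): add — endpoints in different components.
1-8 (13): skip — 1 and 8 already connected.
4-5 (13): add — endpoints in different components.
MST edges: 5-9, 6-8, 6-9, 2-5, 1-2, 5-7, 3-4, 4-5; total weight 1+1+1+4+5+5+12+13 = 42.

42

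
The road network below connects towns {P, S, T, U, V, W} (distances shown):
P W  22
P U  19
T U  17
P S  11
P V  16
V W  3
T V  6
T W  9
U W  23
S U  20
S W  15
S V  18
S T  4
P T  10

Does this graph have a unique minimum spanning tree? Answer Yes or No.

Kruskal: consider edges lightest-first.
V W (3): add. Components now {S} {U} {V,W} {T} {P}
S T (4): add. Components now {S,T} {U} {V,W} {P}
T V (6): add. Components now {S,T,V,W} {U} {P}
T W (9): skip — W and T already connected.
P T (10): add. Components now {P,S,T,V,W} {U}
P S (11): skip — S and P already connected.
S W (15): skip — S and W already connected.
P V (16): skip — V and P already connected.
T U (17): add. Components now {P,S,T,U,V,W}
Every non-tree edge has weight strictly greater than the heaviest edge on the tree path between its endpoints, so the MST is unique.

Yes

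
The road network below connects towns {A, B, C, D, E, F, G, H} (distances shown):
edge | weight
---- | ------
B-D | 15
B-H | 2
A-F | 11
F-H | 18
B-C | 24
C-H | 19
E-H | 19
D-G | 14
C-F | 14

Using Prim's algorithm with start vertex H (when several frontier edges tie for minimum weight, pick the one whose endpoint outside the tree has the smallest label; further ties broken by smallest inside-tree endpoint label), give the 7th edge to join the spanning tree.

Prim, starting at H.
Step 1: cheapest edge leaving the tree is B-H (2); add B.
Step 2: cheapest edge leaving the tree is B-D (15); add D.
Step 3: cheapest edge leaving the tree is D-G (14); add G.
Step 4: cheapest edge leaving the tree is F-H (18); add F.
Step 5: cheapest edge leaving the tree is A-F (11); add A.
Step 6: cheapest edge leaving the tree is C-F (14); add C.
Step 7: cheapest edge leaving the tree is E-H (19); add E.
The 7th edge added is E-H.

E-H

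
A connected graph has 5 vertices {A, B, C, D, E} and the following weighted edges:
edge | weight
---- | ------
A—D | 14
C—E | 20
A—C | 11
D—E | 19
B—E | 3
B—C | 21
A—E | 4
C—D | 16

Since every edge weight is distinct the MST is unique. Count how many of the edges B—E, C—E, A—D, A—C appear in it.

Kruskal's algorithm — process edges by increasing weight (ties by edge label):
B—E (3): add. Components now {A} {B,E} {C} {D}
A—E (4): add. Components now {A,B,E} {C} {D}
A—C (11): add. Components now {A,B,C,E} {D}
A—D (14): add. Components now {A,B,C,D,E}
MST edge set: {B—E, A—E, A—C, A—D}.
Of the listed edges, {B—E, A—D, A—C} are in the MST → 3.

3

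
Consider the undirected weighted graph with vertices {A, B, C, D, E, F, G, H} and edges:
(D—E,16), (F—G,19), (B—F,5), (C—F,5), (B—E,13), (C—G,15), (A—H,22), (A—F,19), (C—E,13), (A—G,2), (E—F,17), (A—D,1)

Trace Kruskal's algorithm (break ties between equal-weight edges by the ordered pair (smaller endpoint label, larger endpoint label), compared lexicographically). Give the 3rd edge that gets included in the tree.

Kruskal's algorithm — process edges by increasing weight (ties by edge label):
A—D (1): add — endpoints in different components.
A—G (2): add — endpoints in different components.
B—F (5): add — endpoints in different components.
C—F (5): add — endpoints in different components.
B—E (13): add — endpoints in different components.
C—E (13): skip — C and E already connected.
C—G (15): add — endpoints in different components.
D—E (16): skip — D and E already connected.
E—F (17): skip — E and F already connected.
A—F (19): skip — A and F already connected.
F—G (19): skip — F and G already connected.
A—H (22): add — endpoints in different components.
The 3rd edge added is B—F.

B-F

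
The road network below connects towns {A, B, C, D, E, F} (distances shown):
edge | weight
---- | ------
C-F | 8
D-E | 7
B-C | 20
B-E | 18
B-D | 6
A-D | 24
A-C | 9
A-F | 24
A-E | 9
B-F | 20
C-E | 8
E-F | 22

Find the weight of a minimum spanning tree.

Prim, starting at E.
Step 1: cheapest edge leaving the tree is D-E (7); add D.
Step 2: cheapest edge leaving the tree is B-D (6); add B.
Step 3: cheapest edge leaving the tree is C-E (8); add C.
Step 4: cheapest edge leaving the tree is C-F (8); add F.
Step 5: cheapest edge leaving the tree is A-C (9); add A.
MST edges: D-E, B-D, C-E, C-F, A-C; total weight 7+6+8+8+9 = 38.

38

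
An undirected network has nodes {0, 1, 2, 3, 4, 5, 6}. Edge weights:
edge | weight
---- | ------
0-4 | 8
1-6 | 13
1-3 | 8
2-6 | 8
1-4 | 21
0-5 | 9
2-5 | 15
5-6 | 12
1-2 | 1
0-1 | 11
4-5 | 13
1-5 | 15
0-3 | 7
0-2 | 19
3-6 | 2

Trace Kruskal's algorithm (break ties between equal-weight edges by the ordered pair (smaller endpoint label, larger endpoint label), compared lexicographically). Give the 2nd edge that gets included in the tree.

Sort edges by weight, then run Kruskal:
1-2 (1): add — endpoints in different components.
3-6 (2): add — endpoints in different components.
0-3 (7): add — endpoints in different components.
0-4 (8): add — endpoints in different components.
1-3 (8): add — endpoints in different components.
2-6 (8): skip — 2 and 6 already connected.
0-5 (9): add — endpoints in different components.
The 2nd edge added is 3-6.

3-6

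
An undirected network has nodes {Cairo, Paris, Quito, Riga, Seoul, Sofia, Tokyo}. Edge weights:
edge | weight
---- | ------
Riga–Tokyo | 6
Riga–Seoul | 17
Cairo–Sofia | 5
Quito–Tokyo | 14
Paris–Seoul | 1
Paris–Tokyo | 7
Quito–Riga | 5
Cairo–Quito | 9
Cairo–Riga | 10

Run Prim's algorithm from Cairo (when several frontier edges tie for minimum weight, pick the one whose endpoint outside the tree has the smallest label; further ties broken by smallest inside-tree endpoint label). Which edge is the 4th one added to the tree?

Prim, starting at Cairo.
Step 1: frontier [Cairo–Sofia 5, Cairo–Quito 9, Cairo–Riga 10] → take Cairo–Sofia (5); add Sofia.
Step 2: frontier [Cairo–Quito 9, Cairo–Riga 10] → take Cairo–Quito (9); add Quito.
Step 3: frontier [Cairo–Riga 10, Quito–Riga 5, Quito–Tokyo 14] → take Quito–Riga (5); add Riga.
Step 4: frontier [Quito–Tokyo 14, Riga–Tokyo 6, Riga–Seoul 17] → take Riga–Tokyo (6); add Tokyo.
Step 5: frontier [Riga–Seoul 17, Paris–Tokyo 7] → take Paris–Tokyo (7); add Paris.
Step 6: frontier [Paris–Seoul 1, Riga–Seoul 17] → take Paris–Seoul (1); add Seoul.
The 4th edge added is Riga–Tokyo.

Riga-Tokyo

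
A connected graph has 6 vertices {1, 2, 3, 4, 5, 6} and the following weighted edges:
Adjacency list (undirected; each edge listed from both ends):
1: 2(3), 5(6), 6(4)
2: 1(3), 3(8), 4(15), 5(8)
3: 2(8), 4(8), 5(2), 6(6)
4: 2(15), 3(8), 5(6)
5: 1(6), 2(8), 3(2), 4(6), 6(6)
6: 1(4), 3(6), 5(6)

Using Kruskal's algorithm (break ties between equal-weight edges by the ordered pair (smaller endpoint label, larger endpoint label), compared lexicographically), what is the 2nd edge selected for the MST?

Sort edges by weight, then run Kruskal:
3—5 (2): add. Components now {1} {2} {3,5} {4} {6}
1—2 (3): add. Components now {1,2} {3,5} {4} {6}
1—6 (4): add. Components now {1,2,6} {3,5} {4}
1—5 (6): add. Components now {1,2,3,5,6} {4}
3—6 (6): skip — 3 and 6 already connected.
4—5 (6): add. Components now {1,2,3,4,5,6}
The 2nd edge added is 1—2.

1-2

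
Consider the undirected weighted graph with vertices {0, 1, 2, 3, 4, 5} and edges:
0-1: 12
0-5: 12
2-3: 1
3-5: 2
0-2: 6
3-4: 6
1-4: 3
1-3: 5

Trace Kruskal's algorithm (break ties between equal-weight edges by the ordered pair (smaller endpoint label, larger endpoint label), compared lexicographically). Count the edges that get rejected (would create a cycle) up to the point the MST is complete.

Kruskal's algorithm — process edges by increasing weight (ties by edge label):
2-3 (1): add — endpoints in different components.
3-5 (2): add — endpoints in different components.
1-4 (3): add — endpoints in different components.
1-3 (5): add — endpoints in different components.
0-2 (6): add — endpoints in different components.
Edges rejected before the tree was complete: 0.

0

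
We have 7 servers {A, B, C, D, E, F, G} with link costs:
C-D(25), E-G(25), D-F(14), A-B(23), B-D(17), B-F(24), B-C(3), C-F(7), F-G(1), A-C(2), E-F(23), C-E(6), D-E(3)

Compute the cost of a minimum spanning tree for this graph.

22

Sort edges by weight, then run Kruskal:
F-G (1): add. Components now {A} {B} {C} {D} {E} {F,G}
A-C (2): add. Components now {A,C} {B} {D} {E} {F,G}
B-C (3): add. Components now {A,B,C} {D} {E} {F,G}
D-E (3): add. Components now {A,B,C} {D,E} {F,G}
C-E (6): add. Components now {A,B,C,D,E} {F,G}
C-F (7): add. Components now {A,B,C,D,E,F,G}
MST edges: F-G, A-C, B-C, D-E, C-E, C-F; total weight 1+2+3+3+6+7 = 22.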